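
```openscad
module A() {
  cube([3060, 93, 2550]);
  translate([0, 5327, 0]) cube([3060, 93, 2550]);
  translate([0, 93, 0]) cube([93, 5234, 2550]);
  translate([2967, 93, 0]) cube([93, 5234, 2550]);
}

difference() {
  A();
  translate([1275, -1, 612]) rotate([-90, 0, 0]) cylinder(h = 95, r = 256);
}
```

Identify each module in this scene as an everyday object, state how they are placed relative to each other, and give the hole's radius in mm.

A is a house frame. The house frame has a circular hole through its front wall. The hole's radius is 256 mm.

The subtracted cylinder has r = 256 mm.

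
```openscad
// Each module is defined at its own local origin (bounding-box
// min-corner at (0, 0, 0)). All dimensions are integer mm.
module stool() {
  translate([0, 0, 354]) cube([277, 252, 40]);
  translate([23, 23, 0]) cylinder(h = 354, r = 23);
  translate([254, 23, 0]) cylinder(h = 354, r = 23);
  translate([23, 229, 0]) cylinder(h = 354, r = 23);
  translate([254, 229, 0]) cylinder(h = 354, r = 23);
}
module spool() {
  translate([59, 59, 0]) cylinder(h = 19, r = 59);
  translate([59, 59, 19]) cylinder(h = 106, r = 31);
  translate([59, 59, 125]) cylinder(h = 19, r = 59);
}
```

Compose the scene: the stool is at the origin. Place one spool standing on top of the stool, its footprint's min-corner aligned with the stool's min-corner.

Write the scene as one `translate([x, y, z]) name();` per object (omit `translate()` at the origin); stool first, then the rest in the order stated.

stool();
translate([0, 0, 394]) spool();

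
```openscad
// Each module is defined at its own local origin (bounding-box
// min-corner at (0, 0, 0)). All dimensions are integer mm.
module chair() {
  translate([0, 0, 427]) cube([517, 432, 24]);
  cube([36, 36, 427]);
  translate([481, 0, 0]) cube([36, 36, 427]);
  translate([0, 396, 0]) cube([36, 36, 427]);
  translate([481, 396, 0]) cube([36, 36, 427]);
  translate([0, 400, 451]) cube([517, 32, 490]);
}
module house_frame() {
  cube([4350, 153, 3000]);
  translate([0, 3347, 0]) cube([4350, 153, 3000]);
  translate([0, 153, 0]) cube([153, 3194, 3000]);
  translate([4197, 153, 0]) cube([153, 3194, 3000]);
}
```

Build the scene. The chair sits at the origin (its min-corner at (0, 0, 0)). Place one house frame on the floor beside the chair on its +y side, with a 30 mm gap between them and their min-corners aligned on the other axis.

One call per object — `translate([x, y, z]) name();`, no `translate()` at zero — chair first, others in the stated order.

chair();
translate([0, 462, 0]) house_frame();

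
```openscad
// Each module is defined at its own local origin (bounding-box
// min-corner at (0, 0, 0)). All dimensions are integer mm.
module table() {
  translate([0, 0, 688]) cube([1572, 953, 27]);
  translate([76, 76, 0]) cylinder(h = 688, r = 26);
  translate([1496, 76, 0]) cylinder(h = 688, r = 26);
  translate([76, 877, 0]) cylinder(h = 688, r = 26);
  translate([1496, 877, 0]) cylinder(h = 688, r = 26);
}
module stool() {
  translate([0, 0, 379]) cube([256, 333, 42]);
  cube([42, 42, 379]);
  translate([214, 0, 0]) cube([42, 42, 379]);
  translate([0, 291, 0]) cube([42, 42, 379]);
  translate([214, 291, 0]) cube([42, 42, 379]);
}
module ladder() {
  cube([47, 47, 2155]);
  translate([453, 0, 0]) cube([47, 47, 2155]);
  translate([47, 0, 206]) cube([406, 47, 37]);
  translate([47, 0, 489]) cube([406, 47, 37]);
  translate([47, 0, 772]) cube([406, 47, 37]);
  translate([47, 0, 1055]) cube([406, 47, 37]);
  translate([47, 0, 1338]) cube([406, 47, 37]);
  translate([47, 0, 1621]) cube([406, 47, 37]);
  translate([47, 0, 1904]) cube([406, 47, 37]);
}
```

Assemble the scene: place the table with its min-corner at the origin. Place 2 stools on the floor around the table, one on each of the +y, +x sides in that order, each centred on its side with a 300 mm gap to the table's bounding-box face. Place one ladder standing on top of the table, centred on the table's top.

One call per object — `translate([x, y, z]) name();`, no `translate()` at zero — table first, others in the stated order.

table();
translate([658, 1253, 0]) stool();
translate([1872, 310, 0]) stool();
translate([536, 453, 715]) ladder();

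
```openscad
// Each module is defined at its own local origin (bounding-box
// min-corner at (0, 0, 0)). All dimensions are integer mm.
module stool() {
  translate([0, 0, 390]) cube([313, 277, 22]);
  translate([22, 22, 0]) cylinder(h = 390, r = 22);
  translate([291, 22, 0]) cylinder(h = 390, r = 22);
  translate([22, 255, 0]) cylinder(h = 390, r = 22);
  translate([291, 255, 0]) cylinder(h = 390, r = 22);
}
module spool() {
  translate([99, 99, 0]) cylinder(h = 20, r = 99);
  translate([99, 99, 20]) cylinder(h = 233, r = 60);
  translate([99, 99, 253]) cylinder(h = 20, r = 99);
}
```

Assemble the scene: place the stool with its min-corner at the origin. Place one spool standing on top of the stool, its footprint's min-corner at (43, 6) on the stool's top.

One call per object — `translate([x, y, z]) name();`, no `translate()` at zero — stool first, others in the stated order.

stool();
translate([43, 6, 412]) spool();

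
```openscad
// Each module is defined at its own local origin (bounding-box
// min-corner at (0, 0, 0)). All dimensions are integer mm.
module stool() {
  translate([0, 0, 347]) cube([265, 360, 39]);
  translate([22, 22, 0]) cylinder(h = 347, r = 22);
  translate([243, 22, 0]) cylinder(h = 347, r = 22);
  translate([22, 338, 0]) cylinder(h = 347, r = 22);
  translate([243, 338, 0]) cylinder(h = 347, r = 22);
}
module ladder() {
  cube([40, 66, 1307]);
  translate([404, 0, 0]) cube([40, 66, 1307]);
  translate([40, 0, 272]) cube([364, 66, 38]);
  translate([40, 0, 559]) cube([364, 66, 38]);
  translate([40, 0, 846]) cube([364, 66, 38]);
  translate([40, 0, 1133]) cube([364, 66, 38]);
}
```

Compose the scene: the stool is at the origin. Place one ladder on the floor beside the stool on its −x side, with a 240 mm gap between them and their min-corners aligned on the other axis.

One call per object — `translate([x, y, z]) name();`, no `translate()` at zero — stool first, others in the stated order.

stool();
translate([-684, 0, 0]) ladder();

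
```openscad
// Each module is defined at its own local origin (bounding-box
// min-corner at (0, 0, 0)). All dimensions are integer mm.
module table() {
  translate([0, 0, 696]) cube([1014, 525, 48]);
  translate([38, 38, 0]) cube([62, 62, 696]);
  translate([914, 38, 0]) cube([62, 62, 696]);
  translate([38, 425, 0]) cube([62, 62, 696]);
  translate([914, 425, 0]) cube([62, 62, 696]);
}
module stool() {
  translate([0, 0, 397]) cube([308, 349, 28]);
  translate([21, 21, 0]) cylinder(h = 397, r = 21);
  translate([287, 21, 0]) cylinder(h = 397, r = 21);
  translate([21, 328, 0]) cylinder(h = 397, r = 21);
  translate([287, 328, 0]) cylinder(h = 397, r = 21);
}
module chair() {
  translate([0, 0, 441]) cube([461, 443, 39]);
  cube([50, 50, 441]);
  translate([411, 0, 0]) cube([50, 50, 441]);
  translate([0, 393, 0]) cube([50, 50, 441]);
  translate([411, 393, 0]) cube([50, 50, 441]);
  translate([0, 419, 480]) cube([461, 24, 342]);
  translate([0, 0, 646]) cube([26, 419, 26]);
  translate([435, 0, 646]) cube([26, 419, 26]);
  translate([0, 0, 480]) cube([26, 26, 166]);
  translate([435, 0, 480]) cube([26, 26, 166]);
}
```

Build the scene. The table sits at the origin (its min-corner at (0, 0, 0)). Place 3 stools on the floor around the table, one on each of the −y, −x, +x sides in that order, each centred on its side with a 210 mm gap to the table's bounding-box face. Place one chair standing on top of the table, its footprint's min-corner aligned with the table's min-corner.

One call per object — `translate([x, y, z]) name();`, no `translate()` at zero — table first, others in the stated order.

table();
translate([353, -559, 0]) stool();
translate([-518, 88, 0]) stool();
translate([1224, 88, 0]) stool();
translate([0, 0, 744]) chair();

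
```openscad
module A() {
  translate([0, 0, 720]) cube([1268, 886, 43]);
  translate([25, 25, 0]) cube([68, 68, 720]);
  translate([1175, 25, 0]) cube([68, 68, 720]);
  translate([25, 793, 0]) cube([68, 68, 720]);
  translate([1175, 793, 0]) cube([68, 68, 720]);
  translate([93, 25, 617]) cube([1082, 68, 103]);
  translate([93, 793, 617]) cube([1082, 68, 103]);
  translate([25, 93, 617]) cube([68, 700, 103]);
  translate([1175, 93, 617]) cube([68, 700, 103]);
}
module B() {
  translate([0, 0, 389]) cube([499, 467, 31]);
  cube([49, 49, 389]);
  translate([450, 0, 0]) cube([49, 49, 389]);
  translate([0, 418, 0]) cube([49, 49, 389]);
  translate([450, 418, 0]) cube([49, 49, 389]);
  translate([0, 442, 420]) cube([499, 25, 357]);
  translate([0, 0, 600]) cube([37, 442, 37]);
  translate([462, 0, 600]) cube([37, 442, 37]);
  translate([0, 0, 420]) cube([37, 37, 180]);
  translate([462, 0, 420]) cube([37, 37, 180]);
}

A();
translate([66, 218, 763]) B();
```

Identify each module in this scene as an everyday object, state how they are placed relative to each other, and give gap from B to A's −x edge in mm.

The chair's min-x is at 66; the table's min-x is 0; gap = 66 mm.

A is a table. B is a chair. The chair is on top of the table. The gap from the chair to the table's −x edge is 66 mm.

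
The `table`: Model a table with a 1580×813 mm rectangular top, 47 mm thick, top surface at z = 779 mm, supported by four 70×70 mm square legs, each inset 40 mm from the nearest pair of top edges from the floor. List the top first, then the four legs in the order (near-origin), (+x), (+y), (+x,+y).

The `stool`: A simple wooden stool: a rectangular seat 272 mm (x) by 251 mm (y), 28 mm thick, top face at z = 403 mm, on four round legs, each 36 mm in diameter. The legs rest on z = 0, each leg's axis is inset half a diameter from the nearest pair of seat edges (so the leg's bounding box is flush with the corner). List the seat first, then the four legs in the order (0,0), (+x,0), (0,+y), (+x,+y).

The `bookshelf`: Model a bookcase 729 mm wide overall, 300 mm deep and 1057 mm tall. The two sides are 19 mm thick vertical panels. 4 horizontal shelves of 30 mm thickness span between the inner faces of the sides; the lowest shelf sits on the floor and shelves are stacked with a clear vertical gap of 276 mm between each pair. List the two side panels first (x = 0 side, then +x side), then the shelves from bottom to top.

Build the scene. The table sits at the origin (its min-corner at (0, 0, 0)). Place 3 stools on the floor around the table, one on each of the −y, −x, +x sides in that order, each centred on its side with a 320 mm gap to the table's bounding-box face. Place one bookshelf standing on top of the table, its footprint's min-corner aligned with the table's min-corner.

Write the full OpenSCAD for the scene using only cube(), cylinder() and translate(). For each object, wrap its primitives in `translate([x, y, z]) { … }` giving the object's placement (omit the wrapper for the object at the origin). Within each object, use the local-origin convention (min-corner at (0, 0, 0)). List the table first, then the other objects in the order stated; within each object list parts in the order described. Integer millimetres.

translate([0, 0, 732]) cube([1580, 813, 47]);
translate([40, 40, 0]) cube([70, 70, 732]);
translate([1470, 40, 0]) cube([70, 70, 732]);
translate([40, 703, 0]) cube([70, 70, 732]);
translate([1470, 703, 0]) cube([70, 70, 732]);
translate([654, -571, 0]) {
  translate([0, 0, 375]) cube([272, 251, 28]);
  translate([18, 18, 0]) cylinder(h = 375, r = 18);
  translate([254, 18, 0]) cylinder(h = 375, r = 18);
  translate([18, 233, 0]) cylinder(h = 375, r = 18);
  translate([254, 233, 0]) cylinder(h = 375, r = 18);
}
translate([-592, 281, 0]) {
  translate([0, 0, 375]) cube([272, 251, 28]);
  translate([18, 18, 0]) cylinder(h = 375, r = 18);
  translate([254, 18, 0]) cylinder(h = 375, r = 18);
  translate([18, 233, 0]) cylinder(h = 375, r = 18);
  translate([254, 233, 0]) cylinder(h = 375, r = 18);
}
translate([1900, 281, 0]) {
  translate([0, 0, 375]) cube([272, 251, 28]);
  translate([18, 18, 0]) cylinder(h = 375, r = 18);
  translate([254, 18, 0]) cylinder(h = 375, r = 18);
  translate([18, 233, 0]) cylinder(h = 375, r = 18);
  translate([254, 233, 0]) cylinder(h = 375, r = 18);
}
translate([0, 0, 779]) {
  cube([19, 300, 1057]);
  translate([710, 0, 0]) cube([19, 300, 1057]);
  translate([19, 0, 0]) cube([691, 300, 30]);
  translate([19, 0, 306]) cube([691, 300, 30]);
  translate([19, 0, 612]) cube([691, 300, 30]);
  translate([19, 0, 918]) cube([691, 300, 30]);
}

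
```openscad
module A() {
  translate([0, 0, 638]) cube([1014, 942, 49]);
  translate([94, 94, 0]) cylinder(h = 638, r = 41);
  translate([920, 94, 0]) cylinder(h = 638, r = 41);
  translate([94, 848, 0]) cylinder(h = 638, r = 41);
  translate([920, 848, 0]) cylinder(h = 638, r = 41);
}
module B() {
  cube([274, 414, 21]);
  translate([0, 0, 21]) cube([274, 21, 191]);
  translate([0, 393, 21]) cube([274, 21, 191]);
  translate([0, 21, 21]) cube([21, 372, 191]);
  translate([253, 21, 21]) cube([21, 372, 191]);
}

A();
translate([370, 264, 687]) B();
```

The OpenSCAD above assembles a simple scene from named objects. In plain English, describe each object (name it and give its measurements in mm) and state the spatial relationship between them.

A is a table: top 1014 mm (x) × 942 mm (y), 49 mm thick, upper face at z = 687 mm, on four round legs of 82 mm diameter, each leg's bounding box inset 53 mm from the nearest pair of top edges, running from z = 0 to the bottom of the top.

B is an open storage box with external size 274×414×212 mm and wall thickness 21 mm (the base is also 21 mm thick). The base covers the whole footprint; the four walls stand on the base, with the y-facing walls full-width and the x-facing walls fitting between their inner faces.

The open box is on top of the table, centred.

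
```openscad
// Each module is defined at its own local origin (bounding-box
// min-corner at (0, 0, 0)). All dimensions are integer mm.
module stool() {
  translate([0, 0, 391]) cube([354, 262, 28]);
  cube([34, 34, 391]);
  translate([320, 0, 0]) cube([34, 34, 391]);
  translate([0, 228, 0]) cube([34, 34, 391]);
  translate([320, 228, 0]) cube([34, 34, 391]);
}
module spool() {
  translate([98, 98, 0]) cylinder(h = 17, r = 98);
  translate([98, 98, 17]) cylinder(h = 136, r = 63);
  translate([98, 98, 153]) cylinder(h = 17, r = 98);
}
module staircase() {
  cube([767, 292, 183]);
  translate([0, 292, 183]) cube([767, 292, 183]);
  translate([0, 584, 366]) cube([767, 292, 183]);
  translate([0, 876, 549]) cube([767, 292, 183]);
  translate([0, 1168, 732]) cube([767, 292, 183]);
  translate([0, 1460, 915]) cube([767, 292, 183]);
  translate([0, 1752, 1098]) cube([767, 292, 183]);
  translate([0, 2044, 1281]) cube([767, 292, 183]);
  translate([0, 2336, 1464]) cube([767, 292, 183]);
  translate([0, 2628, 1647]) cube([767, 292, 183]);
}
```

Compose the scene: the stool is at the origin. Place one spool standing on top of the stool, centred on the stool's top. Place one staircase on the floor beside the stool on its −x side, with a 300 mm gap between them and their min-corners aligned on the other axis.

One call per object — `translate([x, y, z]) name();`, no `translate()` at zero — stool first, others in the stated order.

stool();
translate([79, 33, 419]) spool();
translate([-1067, 0, 0]) staircase();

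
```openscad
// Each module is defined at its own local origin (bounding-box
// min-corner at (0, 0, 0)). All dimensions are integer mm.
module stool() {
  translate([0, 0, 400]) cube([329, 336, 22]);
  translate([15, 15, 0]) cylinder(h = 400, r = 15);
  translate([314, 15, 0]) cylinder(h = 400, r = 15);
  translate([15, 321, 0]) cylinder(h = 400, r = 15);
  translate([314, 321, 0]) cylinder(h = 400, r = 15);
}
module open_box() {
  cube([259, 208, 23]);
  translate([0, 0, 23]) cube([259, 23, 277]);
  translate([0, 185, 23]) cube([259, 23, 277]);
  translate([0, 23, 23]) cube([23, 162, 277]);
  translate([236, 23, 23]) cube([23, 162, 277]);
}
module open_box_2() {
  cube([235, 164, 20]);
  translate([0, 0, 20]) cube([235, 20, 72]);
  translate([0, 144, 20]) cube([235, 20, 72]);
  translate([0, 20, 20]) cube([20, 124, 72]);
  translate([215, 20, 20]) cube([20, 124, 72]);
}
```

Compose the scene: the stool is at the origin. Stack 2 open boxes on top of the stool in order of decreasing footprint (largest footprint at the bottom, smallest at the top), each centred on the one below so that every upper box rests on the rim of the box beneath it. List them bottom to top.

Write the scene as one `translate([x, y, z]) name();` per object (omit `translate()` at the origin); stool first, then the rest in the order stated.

stool();
translate([35, 64, 422]) open_box();
translate([47, 86, 722]) open_box_2();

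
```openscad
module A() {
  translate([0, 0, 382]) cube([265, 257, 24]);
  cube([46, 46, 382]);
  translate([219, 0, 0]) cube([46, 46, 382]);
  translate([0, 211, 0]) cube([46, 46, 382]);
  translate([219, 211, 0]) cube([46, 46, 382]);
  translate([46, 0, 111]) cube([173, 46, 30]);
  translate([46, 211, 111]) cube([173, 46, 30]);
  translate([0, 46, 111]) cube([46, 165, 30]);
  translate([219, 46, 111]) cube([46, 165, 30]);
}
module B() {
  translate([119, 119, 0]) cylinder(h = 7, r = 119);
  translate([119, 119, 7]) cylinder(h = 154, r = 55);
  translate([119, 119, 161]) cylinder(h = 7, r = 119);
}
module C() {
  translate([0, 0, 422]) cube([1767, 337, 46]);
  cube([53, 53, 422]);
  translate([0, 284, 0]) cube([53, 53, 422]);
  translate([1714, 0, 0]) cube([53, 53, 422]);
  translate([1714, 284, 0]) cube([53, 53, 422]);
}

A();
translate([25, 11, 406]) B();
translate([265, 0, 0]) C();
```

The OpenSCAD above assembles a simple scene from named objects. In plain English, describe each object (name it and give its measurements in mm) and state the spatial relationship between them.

A is a four-legged stool. The seat is 265×257 mm, 24 mm thick, top at z = 406 mm. It stands on four square legs, each 46×46 mm in cross-section, from z = 0 to the seat underside, each flush with a corner of the seat. Four stretchers, 46 mm wide and 30 mm tall, connect adjacent legs with their undersides at z = 111 mm, each running between the inner faces of the legs it joins and aligned with the legs' outer faces on the other axis.

B is a spool: two coaxial disc flanges of radius 119 mm and thickness 7 mm, joined by a core cylinder of radius 55 mm and height 154 mm. The lower flange rests on z = 0 and the three cylinders share a vertical axis.

C is a long wooden bench with a 1767 mm (x) × 337 mm (y) seat, 46 mm thick, its top surface 468 mm above the floor. Four 53 mm square legs at the seat corners, flush with the edges, run from z = 0 to the seat underside.

The spool is on top of the stool. The bench is against the stool's +x side, with their −y faces flush.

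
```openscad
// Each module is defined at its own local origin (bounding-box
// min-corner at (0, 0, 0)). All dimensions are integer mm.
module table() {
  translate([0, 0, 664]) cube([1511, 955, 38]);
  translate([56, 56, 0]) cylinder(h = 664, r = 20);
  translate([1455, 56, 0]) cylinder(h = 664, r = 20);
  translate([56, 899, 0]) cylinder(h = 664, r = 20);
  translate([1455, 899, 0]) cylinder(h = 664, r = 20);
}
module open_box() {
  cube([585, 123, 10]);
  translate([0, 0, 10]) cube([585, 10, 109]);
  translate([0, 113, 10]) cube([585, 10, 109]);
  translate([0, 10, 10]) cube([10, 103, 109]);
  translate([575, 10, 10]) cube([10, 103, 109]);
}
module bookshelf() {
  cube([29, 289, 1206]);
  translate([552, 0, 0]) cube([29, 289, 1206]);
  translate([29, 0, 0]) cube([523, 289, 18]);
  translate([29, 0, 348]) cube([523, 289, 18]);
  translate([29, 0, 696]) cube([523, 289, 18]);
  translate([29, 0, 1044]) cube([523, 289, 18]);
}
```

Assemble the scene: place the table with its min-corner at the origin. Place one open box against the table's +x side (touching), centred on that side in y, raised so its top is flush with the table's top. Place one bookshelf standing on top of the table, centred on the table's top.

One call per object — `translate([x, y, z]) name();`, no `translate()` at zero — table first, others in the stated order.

table();
translate([1511, 416, 583]) open_box();
translate([465, 333, 702]) bookshelf();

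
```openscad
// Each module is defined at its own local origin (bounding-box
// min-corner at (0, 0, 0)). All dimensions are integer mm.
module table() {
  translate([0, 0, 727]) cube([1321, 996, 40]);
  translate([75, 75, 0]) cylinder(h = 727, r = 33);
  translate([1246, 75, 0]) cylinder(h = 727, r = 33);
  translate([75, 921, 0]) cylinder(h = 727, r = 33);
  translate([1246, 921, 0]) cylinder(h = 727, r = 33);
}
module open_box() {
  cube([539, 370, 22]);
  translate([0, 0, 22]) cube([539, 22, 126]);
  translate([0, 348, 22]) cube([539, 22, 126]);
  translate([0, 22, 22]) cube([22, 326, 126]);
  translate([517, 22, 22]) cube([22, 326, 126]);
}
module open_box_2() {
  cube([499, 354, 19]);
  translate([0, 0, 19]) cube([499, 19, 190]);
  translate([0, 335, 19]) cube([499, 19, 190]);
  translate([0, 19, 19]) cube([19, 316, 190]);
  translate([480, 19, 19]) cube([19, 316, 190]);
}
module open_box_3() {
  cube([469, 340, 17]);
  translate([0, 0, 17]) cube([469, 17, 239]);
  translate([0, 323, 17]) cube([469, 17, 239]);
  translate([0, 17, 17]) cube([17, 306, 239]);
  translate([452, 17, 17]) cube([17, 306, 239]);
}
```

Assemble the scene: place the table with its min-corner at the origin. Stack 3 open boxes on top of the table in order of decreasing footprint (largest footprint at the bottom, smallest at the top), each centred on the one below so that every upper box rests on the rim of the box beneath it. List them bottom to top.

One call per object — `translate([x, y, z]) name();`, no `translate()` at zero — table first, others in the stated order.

table();
translate([391, 313, 767]) open_box();
translate([411, 321, 915]) open_box_2();
translate([426, 328, 1124]) open_box_3();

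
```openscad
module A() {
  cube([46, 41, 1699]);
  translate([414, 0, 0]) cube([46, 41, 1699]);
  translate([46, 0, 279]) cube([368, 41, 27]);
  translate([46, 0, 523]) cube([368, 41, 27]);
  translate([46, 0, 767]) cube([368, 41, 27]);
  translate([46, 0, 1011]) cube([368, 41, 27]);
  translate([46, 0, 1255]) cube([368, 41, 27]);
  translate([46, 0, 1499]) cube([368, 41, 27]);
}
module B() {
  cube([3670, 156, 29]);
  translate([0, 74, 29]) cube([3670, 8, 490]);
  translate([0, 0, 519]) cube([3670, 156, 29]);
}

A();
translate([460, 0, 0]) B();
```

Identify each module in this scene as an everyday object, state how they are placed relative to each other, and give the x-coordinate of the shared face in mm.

A is a ladder. B is an I-beam. The I-beam is against the ladder's +x side, with their −y faces flush. The x-coordinate of the shared face is 460 mm.

The ladder's +x face and the I-beam's −x face are both at x = 460 mm.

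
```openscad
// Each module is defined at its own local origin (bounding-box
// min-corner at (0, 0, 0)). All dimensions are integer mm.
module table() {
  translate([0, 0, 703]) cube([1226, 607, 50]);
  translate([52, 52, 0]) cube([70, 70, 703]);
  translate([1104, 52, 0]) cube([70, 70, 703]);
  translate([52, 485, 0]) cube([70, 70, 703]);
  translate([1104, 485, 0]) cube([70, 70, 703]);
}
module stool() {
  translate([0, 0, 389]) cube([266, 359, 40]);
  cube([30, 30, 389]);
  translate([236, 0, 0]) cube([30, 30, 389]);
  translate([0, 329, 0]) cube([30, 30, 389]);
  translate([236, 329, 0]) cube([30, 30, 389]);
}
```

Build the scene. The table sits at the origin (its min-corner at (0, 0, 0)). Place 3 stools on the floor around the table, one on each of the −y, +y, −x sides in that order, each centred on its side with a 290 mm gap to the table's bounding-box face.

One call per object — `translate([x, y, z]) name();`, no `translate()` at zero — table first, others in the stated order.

table();
translate([480, -649, 0]) stool();
translate([480, 897, 0]) stool();
translate([-556, 124, 0]) stool();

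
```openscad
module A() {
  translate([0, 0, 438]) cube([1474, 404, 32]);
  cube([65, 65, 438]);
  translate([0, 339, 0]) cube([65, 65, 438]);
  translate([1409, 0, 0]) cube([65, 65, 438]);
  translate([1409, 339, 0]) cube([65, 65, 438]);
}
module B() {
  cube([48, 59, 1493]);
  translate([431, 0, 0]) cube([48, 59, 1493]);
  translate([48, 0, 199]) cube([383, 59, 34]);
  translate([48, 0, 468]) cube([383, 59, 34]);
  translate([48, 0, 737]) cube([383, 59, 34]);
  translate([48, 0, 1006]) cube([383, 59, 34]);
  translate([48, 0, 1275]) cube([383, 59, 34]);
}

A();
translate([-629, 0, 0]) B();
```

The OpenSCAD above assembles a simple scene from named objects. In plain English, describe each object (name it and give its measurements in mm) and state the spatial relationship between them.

A is a bench: a 1474×404 mm seat slab, 32 mm thick, top at z = 470 mm, on four 65×65 mm square legs flush with the seat corners and standing on z = 0.

B is a straight ladder. Two 48×59 mm vertical rails, 1493 mm tall, stand 479 mm apart (outside-to-outside) with their front faces coplanar on the −y side. 5 rungs, each 59 mm deep and 34 mm tall, span between the inner faces of the rails, front faces flush with the rails. The lowest rung's underside is at z = 199 mm and rungs are spaced 269 mm apart (underside to underside).

The ladder is on the floor beside the bench on its −x side.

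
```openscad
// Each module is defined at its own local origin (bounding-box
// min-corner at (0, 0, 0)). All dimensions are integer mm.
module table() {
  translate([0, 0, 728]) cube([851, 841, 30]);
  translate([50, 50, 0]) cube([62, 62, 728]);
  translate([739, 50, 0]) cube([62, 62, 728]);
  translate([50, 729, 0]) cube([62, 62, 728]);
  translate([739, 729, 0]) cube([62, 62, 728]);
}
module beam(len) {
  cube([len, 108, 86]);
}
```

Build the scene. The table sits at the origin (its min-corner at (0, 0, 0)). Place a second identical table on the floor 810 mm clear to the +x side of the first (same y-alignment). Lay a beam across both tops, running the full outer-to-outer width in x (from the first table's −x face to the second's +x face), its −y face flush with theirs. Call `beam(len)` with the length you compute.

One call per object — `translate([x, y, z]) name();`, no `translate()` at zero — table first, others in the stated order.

table();
translate([1661, 0, 0]) table();
translate([0, 0, 758]) beam(2512);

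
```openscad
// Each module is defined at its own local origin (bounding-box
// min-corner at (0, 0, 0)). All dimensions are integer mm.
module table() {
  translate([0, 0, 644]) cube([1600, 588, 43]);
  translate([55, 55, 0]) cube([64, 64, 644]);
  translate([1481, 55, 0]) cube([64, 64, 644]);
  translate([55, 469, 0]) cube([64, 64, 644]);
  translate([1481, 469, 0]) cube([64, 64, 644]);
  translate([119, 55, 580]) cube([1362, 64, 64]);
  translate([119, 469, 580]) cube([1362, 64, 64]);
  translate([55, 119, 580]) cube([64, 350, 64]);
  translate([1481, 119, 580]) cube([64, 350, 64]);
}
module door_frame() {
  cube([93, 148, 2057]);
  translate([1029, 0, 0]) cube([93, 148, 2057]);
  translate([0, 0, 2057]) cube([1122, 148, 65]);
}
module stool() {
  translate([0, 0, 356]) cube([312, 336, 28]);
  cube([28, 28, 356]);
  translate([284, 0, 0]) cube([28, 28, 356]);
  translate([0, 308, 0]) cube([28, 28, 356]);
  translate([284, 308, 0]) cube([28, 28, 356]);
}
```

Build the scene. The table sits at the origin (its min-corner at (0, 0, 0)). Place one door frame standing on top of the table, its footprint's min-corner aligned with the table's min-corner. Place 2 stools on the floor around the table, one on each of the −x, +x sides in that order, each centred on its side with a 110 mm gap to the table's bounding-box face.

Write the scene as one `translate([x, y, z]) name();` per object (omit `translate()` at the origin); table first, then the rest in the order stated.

table();
translate([0, 0, 687]) door_frame();
translate([-422, 126, 0]) stool();
translate([1710, 126, 0]) stool();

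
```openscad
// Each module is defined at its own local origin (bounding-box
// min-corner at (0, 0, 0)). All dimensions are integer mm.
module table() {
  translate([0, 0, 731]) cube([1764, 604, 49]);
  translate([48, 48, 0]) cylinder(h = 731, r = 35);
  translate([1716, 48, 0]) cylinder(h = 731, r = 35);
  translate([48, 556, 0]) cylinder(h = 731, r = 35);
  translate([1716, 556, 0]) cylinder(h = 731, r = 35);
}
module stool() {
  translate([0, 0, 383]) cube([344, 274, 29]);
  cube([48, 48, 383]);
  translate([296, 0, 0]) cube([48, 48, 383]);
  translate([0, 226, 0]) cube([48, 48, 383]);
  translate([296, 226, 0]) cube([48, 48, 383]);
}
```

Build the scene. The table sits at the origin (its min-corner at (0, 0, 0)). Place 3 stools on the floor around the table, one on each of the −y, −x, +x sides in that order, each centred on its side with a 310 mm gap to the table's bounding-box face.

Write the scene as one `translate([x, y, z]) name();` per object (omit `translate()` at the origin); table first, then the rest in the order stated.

table();
translate([710, -584, 0]) stool();
translate([-654, 165, 0]) stool();
translate([2074, 165, 0]) stool();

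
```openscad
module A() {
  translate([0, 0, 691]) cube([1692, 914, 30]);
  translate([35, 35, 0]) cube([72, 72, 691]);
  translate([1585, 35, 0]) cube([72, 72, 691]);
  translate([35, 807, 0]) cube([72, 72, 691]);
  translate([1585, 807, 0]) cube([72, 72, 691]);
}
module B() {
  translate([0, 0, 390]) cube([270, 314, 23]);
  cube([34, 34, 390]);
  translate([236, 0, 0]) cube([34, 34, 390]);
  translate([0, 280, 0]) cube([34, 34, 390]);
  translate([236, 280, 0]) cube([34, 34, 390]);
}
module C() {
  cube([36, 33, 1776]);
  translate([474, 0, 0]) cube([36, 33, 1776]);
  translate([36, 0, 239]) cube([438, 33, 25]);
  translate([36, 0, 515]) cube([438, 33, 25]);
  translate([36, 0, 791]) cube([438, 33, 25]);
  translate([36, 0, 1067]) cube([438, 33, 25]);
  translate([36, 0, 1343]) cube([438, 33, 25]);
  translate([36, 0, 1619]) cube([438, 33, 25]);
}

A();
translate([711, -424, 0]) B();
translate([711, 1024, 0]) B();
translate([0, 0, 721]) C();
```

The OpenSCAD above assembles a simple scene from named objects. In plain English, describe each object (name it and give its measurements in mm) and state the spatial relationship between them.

A is a rectangular dining table. The top is 1692×914×30 mm with its upper surface at z = 721 mm. It stands on four 72×72 mm square legs, each inset 35 mm from the nearest pair of top edges, running from the floor to the underside of the top.

B is a simple wooden stool: a rectangular seat 270 mm (x) by 314 mm (y), 23 mm thick, top face at z = 413 mm, on four square legs, each 34×34 mm in cross-section. The legs rest on z = 0, each flush with a corner of the seat.

C is a straight ladder. Two 36×33 mm vertical rails, 1776 mm tall, stand 510 mm apart (outside-to-outside) with their front faces coplanar on the −y side. 6 rungs, each 33 mm deep and 25 mm tall, span between the inner faces of the rails, front faces flush with the rails. The lowest rung's underside is at z = 239 mm and rungs are spaced 276 mm apart (underside to underside).

Two stools sit around the table at the −y, +y sides. The ladder is on top of the table.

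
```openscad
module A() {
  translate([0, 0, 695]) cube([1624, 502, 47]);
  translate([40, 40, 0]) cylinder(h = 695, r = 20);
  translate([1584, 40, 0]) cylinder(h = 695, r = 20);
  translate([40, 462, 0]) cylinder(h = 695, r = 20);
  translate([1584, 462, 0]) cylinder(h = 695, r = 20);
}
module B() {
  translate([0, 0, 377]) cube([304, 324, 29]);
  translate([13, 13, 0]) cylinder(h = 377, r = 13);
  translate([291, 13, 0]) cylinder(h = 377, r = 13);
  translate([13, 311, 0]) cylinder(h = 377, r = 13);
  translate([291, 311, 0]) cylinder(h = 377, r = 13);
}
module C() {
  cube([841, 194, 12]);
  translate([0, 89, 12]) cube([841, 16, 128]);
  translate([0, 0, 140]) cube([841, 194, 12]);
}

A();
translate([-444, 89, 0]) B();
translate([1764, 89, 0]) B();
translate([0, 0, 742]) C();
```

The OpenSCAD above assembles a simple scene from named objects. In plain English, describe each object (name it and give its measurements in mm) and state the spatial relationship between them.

A is a table: top 1624 mm (x) × 502 mm (y), 47 mm thick, upper face at z = 742 mm, on four round legs of 40 mm diameter, each leg's bounding box inset 20 mm from the nearest pair of top edges, running from z = 0 to the bottom of the top.

B is a four-legged stool. The seat is 304×324 mm, 29 mm thick, top at z = 406 mm. It stands on four round legs, each 26 mm in diameter, from z = 0 to the seat underside, each leg's axis is inset half a diameter from the nearest pair of seat edges (so the leg's bounding box is flush with the corner).

C is an I-beam lying along x, 841 mm long. Overall section height 152 mm. Two flanges 194 mm wide (y) and 12 mm thick, one on the floor and one at the top; a web 16 mm thick runs between them, centred on the flange width.

Two stools sit around the table at the −x, +x sides. The I-beam is on top of the table.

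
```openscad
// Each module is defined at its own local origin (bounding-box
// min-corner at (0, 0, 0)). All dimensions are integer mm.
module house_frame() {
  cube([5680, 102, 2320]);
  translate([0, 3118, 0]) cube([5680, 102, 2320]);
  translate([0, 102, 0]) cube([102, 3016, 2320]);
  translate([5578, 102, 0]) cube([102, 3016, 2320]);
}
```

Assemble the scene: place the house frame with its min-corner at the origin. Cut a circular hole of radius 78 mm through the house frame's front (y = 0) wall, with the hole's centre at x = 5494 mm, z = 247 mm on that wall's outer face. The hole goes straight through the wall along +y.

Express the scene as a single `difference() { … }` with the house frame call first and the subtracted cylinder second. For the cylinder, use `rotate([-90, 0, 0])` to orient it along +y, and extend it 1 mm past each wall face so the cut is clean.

difference() {
  house_frame();
  translate([5494, -1, 247]) rotate([-90, 0, 0]) cylinder(h = 104, r = 78);
}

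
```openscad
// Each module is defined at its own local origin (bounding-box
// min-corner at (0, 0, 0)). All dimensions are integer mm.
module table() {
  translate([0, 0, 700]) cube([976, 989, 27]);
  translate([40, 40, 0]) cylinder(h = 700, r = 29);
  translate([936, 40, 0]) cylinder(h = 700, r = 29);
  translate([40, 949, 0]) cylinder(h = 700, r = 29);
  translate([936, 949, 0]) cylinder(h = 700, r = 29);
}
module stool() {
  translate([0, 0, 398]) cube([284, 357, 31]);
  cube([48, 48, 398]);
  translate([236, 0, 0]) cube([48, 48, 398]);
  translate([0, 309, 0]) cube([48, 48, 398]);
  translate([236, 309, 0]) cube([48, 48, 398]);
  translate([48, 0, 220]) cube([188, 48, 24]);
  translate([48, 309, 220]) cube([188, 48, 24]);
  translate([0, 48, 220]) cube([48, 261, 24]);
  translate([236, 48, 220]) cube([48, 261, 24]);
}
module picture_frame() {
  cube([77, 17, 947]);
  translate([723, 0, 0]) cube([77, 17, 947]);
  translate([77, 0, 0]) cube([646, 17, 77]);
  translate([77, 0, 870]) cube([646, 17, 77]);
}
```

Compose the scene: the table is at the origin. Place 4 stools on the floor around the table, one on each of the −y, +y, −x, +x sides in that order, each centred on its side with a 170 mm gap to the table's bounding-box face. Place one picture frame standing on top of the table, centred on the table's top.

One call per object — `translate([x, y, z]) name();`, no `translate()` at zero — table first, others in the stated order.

table();
translate([346, -527, 0]) stool();
translate([346, 1159, 0]) stool();
translate([-454, 316, 0]) stool();
translate([1146, 316, 0]) stool();
translate([88, 486, 727]) picture_frame();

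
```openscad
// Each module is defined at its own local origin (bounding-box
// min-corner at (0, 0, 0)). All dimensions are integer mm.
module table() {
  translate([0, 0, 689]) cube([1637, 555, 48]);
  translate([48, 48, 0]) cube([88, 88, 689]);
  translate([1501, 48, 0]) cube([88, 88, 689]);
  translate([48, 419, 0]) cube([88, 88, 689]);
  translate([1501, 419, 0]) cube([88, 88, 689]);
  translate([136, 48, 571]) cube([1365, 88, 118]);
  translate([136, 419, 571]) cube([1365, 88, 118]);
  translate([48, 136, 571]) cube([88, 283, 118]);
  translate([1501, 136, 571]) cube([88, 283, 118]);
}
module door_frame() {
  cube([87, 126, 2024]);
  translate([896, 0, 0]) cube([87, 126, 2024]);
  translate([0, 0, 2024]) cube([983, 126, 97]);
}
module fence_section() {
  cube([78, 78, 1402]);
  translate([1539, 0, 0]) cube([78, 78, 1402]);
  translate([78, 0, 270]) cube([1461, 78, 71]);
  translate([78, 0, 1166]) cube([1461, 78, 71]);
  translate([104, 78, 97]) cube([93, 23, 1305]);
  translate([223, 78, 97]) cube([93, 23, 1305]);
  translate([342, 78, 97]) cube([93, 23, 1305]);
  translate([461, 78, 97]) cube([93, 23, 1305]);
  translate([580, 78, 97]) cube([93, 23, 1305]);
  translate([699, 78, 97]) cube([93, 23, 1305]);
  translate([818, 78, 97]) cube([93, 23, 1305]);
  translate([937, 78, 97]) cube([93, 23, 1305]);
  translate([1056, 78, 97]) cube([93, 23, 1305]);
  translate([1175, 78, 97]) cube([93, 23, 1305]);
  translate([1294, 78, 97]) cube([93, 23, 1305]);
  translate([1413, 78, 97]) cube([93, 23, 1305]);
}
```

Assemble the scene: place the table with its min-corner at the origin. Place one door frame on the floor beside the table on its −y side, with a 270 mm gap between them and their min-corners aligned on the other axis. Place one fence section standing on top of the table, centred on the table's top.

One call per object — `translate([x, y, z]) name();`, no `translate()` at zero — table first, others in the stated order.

table();
translate([0, -396, 0]) door_frame();
translate([10, 227, 737]) fence_section();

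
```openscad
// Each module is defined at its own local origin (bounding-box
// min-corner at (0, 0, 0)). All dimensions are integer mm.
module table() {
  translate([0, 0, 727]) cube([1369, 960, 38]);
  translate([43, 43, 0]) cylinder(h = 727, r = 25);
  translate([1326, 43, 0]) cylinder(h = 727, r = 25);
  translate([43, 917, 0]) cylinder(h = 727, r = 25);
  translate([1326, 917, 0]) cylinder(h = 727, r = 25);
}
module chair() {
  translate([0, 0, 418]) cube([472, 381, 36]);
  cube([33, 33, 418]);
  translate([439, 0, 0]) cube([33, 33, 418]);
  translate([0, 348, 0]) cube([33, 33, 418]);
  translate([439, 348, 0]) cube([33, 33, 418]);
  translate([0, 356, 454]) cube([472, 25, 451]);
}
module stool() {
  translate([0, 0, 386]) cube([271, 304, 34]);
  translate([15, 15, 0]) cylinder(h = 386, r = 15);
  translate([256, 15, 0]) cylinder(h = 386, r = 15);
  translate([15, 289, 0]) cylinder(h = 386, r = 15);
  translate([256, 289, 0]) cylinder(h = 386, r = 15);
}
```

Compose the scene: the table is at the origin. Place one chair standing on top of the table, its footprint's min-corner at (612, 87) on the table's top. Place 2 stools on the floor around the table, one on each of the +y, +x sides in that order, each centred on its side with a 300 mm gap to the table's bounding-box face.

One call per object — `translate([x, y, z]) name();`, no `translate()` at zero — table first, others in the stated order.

table();
translate([612, 87, 765]) chair();
translate([549, 1260, 0]) stool();
translate([1669, 328, 0]) stool();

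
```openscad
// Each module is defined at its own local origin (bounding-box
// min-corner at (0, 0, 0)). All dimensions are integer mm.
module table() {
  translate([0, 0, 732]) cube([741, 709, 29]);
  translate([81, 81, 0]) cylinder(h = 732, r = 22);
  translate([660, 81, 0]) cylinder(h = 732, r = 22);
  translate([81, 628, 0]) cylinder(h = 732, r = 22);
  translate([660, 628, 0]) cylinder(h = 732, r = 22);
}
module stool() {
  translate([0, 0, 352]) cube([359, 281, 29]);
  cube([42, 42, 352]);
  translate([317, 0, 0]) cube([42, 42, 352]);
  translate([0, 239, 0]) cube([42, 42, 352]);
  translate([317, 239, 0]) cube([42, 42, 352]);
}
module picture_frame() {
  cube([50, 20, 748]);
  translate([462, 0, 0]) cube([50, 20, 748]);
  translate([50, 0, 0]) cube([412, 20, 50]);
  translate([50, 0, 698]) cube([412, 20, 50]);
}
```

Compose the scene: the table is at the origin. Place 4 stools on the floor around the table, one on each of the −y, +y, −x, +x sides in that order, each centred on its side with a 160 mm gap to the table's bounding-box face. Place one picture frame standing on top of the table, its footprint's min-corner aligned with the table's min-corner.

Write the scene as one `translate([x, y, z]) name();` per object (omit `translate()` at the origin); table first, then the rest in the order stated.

table();
translate([191, -441, 0]) stool();
translate([191, 869, 0]) stool();
translate([-519, 214, 0]) stool();
translate([901, 214, 0]) stool();
translate([0, 0, 761]) picture_frame();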